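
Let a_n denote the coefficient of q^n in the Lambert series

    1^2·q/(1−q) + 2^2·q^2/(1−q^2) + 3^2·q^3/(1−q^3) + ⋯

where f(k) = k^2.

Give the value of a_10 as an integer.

a_10 = 130

n=10: 1·10 2·5 5·2 10·1  f→[1+4+25+100]=130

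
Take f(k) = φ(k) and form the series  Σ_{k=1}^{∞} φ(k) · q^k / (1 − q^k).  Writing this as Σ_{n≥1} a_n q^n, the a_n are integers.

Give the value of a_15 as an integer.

d|15:{15,5,3,1}  Σφ=8+4+2+1=15

a_15 = 15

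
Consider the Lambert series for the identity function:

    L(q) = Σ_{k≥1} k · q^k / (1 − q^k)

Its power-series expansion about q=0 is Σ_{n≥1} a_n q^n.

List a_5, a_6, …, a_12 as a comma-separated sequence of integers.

[q^5] f(1)=1,f(5)=5 ⇒ 6
n=6: 1·6 2·3 3·2 6·1  f→[1+2+3+6]=12
q^7  k|7↦f(k): 1:1 7:7  a_7=8
q^8  k|8↦f(k): 1:1 2:2 4:4 8:8  a_8=15
d|9:{1,3,9}  Σf=1+3+9=13
q^10  k|10↦f(k): 10:10 5:5 2:2 1:1  a_10=18
n=11: 1·11 11·1  f→[1+11]=12
[q^12] f(12)=12,f(6)=6,f(4)=4,f(3)=3,f(2)=2,f(1)=1 ⇒ 28

6, 12, 8, 15, 13, 18, 12, 28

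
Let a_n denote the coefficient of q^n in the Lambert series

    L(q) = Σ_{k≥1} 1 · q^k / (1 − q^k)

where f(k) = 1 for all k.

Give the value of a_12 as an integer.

a_12 = 6

[q^12] f(1)=1,f(2)=1,f(3)=1,f(4)=1,f(6)=1,f(12)=1 ⇒ 6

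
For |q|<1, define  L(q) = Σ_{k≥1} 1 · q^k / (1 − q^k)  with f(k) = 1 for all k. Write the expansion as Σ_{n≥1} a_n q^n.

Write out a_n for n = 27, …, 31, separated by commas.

[q^27] f(27)=1,f(9)=1,f(3)=1,f(1)=1 ⇒ 4
q^28  k|28↦f(k): 28:1 14:1 7:1 4:1 2:1 1:1  a_28=6
d|29:{29,1}  Σf=1+1=2
[q^30] f(30)=1,f(15)=1,f(10)=1,f(6)=1,f(5)=1,f(3)=1,f(2)=1,f(1)=1 ⇒ 8
q^31  k|31↦f(k): 31:1 1:1  a_31=2

4, 6, 2, 8, 2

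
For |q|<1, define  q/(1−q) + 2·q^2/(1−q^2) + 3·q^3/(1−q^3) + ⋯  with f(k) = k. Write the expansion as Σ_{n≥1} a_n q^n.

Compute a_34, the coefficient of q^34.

a_34 = 54

n=34: 34·1 17·2 2·17 1·34  f→[34+17+2+1]=54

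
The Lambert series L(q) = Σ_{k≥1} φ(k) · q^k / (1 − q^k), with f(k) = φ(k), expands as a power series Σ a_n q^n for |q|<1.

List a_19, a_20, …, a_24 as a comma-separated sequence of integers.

[q^19] φ(19)=18,φ(1)=1 ⇒ 19
q^20  k|20↦φ(k): 1:1 2:1 4:2 5:4 10:4 20:8  a_20=20
q^21  k|21↦φ(k): 1:1 3:2 7:6 21:12  a_21=21
q^22  k|22↦φ(k): 1:1 2:1 11:10 22:10  a_22=22
[q^23] φ(23)=22,φ(1)=1 ⇒ 23
[q^24] φ(24)=8,φ(12)=4,φ(8)=4,φ(6)=2,φ(4)=2,φ(3)=2,φ(2)=1,φ(1)=1 ⇒ 24

19, 20, 21, 22, 23, 24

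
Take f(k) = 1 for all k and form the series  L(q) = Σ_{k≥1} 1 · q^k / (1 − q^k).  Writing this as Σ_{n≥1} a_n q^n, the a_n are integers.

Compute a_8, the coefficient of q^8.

a_8 = 4

n=8: 8·1 4·2 2·4 1·8  f→[1+1+1+1]=4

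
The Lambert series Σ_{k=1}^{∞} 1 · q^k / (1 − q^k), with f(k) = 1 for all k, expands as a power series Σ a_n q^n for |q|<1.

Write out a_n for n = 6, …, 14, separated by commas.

d|6:{6,3,2,1}  Σf=1+1+1+1=4
d|7:{1,7}  Σf=1+1=2
[q^8] f(8)=1,f(4)=1,f(2)=1,f(1)=1 ⇒ 4
d|9:{9,3,1}  Σf=1+1+1=3
n=10: 10·1 5·2 2·5 1·10  f→[1+1+1+1]=4
n=11: 1·11 11·1  f→[1+1]=2
q^12  k|12↦f(k): 1:1 2:1 3:1 4:1 6:1 12:1  a_12=6
n=13: 13·1 1·13  f→[1+1]=2
d|14:{14,7,2,1}  Σf=1+1+1+1=4

4, 2, 4, 3, 4, 2, 6, 2, 4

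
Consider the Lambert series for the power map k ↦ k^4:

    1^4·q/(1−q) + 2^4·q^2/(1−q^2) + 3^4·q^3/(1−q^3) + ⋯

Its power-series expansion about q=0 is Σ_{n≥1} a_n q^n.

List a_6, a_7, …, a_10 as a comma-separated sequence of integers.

[q^6] f(1)=1,f(2)=16,f(3)=81,f(6)=1296 ⇒ 1394
d|7:{7,1}  Σf=2401+1=2402
[q^8] f(8)=4096,f(4)=256,f(2)=16,f(1)=1 ⇒ 4369
n=9: 9·1 3·3 1·9  f→[6561+81+1]=6643
q^10  k|10↦f(k): 1:1 2:16 5:625 10:10000  a_10=10642

1394, 2402, 4369, 6643, 10642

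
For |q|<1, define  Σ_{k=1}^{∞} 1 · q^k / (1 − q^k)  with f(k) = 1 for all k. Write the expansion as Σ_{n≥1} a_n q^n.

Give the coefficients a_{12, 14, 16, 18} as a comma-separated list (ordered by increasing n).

6, 4, 5, 6

n=12: 1·12 2·6 3·4 4·3 6·2 12·1  f→[1+1+1+1+1+1]=6
[q^14] f(14)=1,f(7)=1,f(2)=1,f(1)=1 ⇒ 4
d|16:{16,8,4,2,1}  Σf=1+1+1+1+1=5
q^18  k|18↦f(k): 18:1 9:1 6:1 3:1 2:1 1:1  a_18=6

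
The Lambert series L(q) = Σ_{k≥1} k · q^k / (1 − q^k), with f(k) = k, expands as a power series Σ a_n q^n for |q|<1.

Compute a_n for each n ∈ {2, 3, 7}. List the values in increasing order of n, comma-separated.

3, 4, 8

q^2  k|2↦f(k): 1:1 2:2  a_2=3
[q^3] f(1)=1,f(3)=3 ⇒ 4
d|7:{7,1}  Σf=7+1=8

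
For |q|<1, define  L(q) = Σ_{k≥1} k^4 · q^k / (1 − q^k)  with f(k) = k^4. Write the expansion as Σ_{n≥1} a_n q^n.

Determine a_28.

d|28:{1,2,4,7,14,28}  Σf=1+16+256+2401+38416+614656=655746

a_28 = 655746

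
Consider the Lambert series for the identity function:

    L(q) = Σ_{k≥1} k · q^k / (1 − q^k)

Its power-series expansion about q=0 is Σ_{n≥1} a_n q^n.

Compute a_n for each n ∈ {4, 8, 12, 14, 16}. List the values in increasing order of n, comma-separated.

q^4  k|4↦f(k): 1:1 2:2 4:4  a_4=7
q^8  k|8↦f(k): 1:1 2:2 4:4 8:8  a_8=15
q^12  k|12↦f(k): 12:12 6:6 4:4 3:3 2:2 1:1  a_12=28
q^14  k|14↦f(k): 1:1 2:2 7:7 14:14  a_14=24
[q^16] f(1)=1,f(2)=2,f(4)=4,f(8)=8,f(16)=16 ⇒ 31

7, 15, 28, 24, 31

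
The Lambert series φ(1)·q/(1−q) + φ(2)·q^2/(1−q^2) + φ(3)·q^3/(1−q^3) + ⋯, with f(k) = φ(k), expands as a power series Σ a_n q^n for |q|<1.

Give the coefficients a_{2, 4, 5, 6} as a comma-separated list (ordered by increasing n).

n=2: 1·2 2·1  φ→[1+1]=2
[q^4] φ(1)=1,φ(2)=1,φ(4)=2 ⇒ 4
[q^5] φ(1)=1,φ(5)=4 ⇒ 5
n=6: 6·1 3·2 2·3 1·6  φ→[2+2+1+1]=6

2, 4, 5, 6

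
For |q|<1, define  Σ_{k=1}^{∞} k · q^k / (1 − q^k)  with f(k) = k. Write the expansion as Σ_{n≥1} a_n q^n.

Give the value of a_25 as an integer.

[q^25] f(25)=25,f(5)=5,f(1)=1 ⇒ 31

a_25 = 31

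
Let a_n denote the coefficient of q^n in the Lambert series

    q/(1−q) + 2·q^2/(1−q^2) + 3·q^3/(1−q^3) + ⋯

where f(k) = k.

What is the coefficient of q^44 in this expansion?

q^44  k|44↦f(k): 1:1 2:2 4:4 11:11 22:22 44:44  a_44=84

a_44 = 84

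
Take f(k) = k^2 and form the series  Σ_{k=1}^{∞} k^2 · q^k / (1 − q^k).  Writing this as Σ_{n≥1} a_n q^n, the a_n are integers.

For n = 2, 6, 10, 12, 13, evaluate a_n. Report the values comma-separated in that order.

5, 50, 130, 210, 170

[q^2] f(2)=4,f(1)=1 ⇒ 5
n=6: 1·6 2·3 3·2 6·1  f→[1+4+9+36]=50
n=10: 10·1 5·2 2·5 1·10  f→[100+25+4+1]=130
[q^12] f(1)=1,f(2)=4,f(3)=9,f(4)=16,f(6)=36,f(12)=144 ⇒ 210
d|13:{1,13}  Σf=1+169=170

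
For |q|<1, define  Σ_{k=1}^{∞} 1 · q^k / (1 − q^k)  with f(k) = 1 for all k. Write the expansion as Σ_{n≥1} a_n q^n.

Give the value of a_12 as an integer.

n=12: 1·12 2·6 3·4 4·3 6·2 12·1  f→[1+1+1+1+1+1]=6

a_12 = 6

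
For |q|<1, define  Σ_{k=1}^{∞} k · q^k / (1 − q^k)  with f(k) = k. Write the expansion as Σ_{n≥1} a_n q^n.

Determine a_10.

n=10: 10·1 5·2 2·5 1·10  f→[10+5+2+1]=18

a_10 = 18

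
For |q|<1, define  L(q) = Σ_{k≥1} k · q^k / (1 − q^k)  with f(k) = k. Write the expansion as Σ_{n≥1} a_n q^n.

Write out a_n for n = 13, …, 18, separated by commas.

q^13  k|13↦f(k): 13:13 1:1  a_13=14
[q^14] f(1)=1,f(2)=2,f(7)=7,f(14)=14 ⇒ 24
q^15  k|15↦f(k): 1:1 3:3 5:5 15:15  a_15=24
d|16:{16,8,4,2,1}  Σf=16+8+4+2+1=31
q^17  k|17↦f(k): 17:17 1:1  a_17=18
[q^18] f(18)=18,f(9)=9,f(6)=6,f(3)=3,f(2)=2,f(1)=1 ⇒ 39

14, 24, 24, 31, 18, 39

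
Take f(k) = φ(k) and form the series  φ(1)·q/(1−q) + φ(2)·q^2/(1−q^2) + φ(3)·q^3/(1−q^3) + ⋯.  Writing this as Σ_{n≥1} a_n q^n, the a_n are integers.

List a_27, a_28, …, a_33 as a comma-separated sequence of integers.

n=27: 1·27 3·9 9·3 27·1  φ→[1+2+6+18]=27
[q^28] φ(1)=1,φ(2)=1,φ(4)=2,φ(7)=6,φ(14)=6,φ(28)=12 ⇒ 28
[q^29] φ(1)=1,φ(29)=28 ⇒ 29
n=30: 1·30 2·15 3·10 5·6 6·5 10·3 15·2 30·1  φ→[1+1+2+4+2+4+8+8]=30
n=31: 31·1 1·31  φ→[30+1]=31
q^32  k|32↦φ(k): 1:1 2:1 4:2 8:4 16:8 32:16  a_32=32
d|33:{1,3,11,33}  Σφ=1+2+10+20=33

27, 28, 29, 30, 31, 32, 33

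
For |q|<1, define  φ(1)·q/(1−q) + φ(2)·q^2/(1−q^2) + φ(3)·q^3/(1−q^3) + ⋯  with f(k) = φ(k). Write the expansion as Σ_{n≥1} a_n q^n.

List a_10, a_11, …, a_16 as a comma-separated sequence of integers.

n=10: 1·10 2·5 5·2 10·1  φ→[1+1+4+4]=10
q^11  k|11↦φ(k): 11:10 1:1  a_11=11
n=12: 12·1 6·2 4·3 3·4 2·6 1·12  φ→[4+2+2+2+1+1]=12
q^13  k|13↦φ(k): 1:1 13:12  a_13=13
d|14:{1,2,7,14}  Σφ=1+1+6+6=14
[q^15] φ(15)=8,φ(5)=4,φ(3)=2,φ(1)=1 ⇒ 15
q^16  k|16↦φ(k): 1:1 2:1 4:2 8:4 16:8  a_16=16

10, 11, 12, 13, 14, 15, 16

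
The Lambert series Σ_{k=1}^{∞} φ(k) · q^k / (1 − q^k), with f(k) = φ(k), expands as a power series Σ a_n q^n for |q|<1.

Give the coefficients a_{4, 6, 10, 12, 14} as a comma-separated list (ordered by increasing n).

q^4  k|4↦φ(k): 1:1 2:1 4:2  a_4=4
q^6  k|6↦φ(k): 6:2 3:2 2:1 1:1  a_6=6
n=10: 10·1 5·2 2·5 1·10  φ→[4+4+1+1]=10
[q^12] φ(1)=1,φ(2)=1,φ(3)=2,φ(4)=2,φ(6)=2,φ(12)=4 ⇒ 12
[q^14] φ(1)=1,φ(2)=1,φ(7)=6,φ(14)=6 ⇒ 14

4, 6, 10, 12, 14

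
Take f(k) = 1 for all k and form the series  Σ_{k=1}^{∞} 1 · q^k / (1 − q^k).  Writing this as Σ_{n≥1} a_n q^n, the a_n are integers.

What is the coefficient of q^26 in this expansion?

a_26 = 4

d|26:{1,2,13,26}  Σf=1+1+1+1=4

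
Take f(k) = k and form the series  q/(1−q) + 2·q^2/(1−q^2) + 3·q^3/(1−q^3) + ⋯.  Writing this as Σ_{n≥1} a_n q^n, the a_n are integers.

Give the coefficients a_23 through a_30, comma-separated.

n=23: 1·23 23·1  f→[1+23]=24
n=24: 24·1 12·2 8·3 6·4 4·6 3·8 2·12 1·24  f→[24+12+8+6+4+3+2+1]=60
[q^25] f(1)=1,f(5)=5,f(25)=25 ⇒ 31
d|26:{26,13,2,1}  Σf=26+13+2+1=42
n=27: 1·27 3·9 9·3 27·1  f→[1+3+9+27]=40
n=28: 1·28 2·14 4·7 7·4 14·2 28·1  f→[1+2+4+7+14+28]=56
d|29:{29,1}  Σf=29+1=30
[q^30] f(30)=30,f(15)=15,f(10)=10,f(6)=6,f(5)=5,f(3)=3,f(2)=2,f(1)=1 ⇒ 72

24, 60, 31, 42, 40, 56, 30, 72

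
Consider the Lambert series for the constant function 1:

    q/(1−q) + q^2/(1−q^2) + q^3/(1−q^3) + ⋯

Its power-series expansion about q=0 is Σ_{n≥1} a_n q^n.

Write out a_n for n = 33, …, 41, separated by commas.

d|33:{33,11,3,1}  Σf=1+1+1+1=4
d|34:{1,2,17,34}  Σf=1+1+1+1=4
q^35  k|35↦f(k): 1:1 5:1 7:1 35:1  a_35=4
n=36: 36·1 18·2 12·3 9·4 6·6 4·9 3·12 2·18 1·36  f→[1+1+1+1+1+1+1+1+1]=9
d|37:{37,1}  Σf=1+1=2
d|38:{38,19,2,1}  Σf=1+1+1+1=4
[q^39] f(1)=1,f(3)=1,f(13)=1,f(39)=1 ⇒ 4
q^40  k|40↦f(k): 1:1 2:1 4:1 5:1 8:1 10:1 20:1 40:1  a_40=8
q^41  k|41↦f(k): 41:1 1:1  a_41=2

4, 4, 4, 9, 2, 4, 4, 8, 2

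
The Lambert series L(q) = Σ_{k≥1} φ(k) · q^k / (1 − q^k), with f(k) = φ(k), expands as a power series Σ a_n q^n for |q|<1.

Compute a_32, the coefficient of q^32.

n=32: 32·1 16·2 8·4 4·8 2·16 1·32  φ→[16+8+4+2+1+1]=32

a_32 = 32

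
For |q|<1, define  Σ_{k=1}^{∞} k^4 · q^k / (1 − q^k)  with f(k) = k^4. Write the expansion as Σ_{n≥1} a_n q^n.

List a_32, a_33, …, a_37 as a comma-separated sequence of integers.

n=32: 32·1 16·2 8·4 4·8 2·16 1·32  f→[1048576+65536+4096+256+16+1]=1118481
q^33  k|33↦f(k): 1:1 3:81 11:14641 33:1185921  a_33=1200644
[q^34] f(1)=1,f(2)=16,f(17)=83521,f(34)=1336336 ⇒ 1419874
q^35  k|35↦f(k): 1:1 5:625 7:2401 35:1500625  a_35=1503652
[q^36] f(1)=1,f(2)=16,f(3)=81,f(4)=256,f(6)=1296,f(9)=6561,f(12)=20736,f(18)=104976,f(36)=1679616 ⇒ 1813539
q^37  k|37↦f(k): 1:1 37:1874161  a_37=1874162

1118481, 1200644, 1419874, 1503652, 1813539, 1874162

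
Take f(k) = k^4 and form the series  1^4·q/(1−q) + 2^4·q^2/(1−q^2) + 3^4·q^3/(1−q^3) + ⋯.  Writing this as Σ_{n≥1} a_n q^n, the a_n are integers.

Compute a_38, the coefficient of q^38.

n=38: 38·1 19·2 2·19 1·38  f→[2085136+130321+16+1]=2215474

a_38 = 2215474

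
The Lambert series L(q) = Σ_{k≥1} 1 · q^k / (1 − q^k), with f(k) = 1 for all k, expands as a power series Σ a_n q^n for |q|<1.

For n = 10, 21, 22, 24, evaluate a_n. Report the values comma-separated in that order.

[q^10] f(1)=1,f(2)=1,f(5)=1,f(10)=1 ⇒ 4
q^21  k|21↦f(k): 21:1 7:1 3:1 1:1  a_21=4
d|22:{1,2,11,22}  Σf=1+1+1+1=4
d|24:{1,2,3,4,6,8,12,24}  Σf=1+1+1+1+1+1+1+1=8

4, 4, 4, 8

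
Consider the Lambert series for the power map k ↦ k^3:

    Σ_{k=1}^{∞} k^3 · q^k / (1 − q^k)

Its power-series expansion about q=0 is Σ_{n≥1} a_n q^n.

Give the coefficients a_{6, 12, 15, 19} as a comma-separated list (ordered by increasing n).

d|6:{1,2,3,6}  Σf=1+8+27+216=252
[q^12] f(1)=1,f(2)=8,f(3)=27,f(4)=64,f(6)=216,f(12)=1728 ⇒ 2044
d|15:{15,5,3,1}  Σf=3375+125+27+1=3528
n=19: 1·19 19·1  f→[1+6859]=6860

252, 2044, 3528, 6860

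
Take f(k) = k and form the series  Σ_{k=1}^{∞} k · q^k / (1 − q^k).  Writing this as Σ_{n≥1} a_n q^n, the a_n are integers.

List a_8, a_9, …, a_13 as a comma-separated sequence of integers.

15, 13, 18, 12, 28, 14

[q^8] f(8)=8,f(4)=4,f(2)=2,f(1)=1 ⇒ 15
[q^9] f(1)=1,f(3)=3,f(9)=9 ⇒ 13
d|10:{1,2,5,10}  Σf=1+2+5+10=18
q^11  k|11↦f(k): 11:11 1:1  a_11=12
q^12  k|12↦f(k): 1:1 2:2 3:3 4:4 6:6 12:12  a_12=28
[q^13] f(13)=13,f(1)=1 ⇒ 14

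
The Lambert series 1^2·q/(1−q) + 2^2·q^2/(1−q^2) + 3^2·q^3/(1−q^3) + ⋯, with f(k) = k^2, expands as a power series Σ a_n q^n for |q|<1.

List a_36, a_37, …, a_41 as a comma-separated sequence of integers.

1911, 1370, 1810, 1700, 2210, 1682

[q^36] f(1)=1,f(2)=4,f(3)=9,f(4)=16,f(6)=36,f(9)=81,f(12)=144,f(18)=324,f(36)=1296 ⇒ 1911
d|37:{1,37}  Σf=1+1369=1370
[q^38] f(38)=1444,f(19)=361,f(2)=4,f(1)=1 ⇒ 1810
[q^39] f(39)=1521,f(13)=169,f(3)=9,f(1)=1 ⇒ 1700
[q^40] f(1)=1,f(2)=4,f(4)=16,f(5)=25,f(8)=64,f(10)=100,f(20)=400,f(40)=1600 ⇒ 2210
d|41:{41,1}  Σf=1681+1=1682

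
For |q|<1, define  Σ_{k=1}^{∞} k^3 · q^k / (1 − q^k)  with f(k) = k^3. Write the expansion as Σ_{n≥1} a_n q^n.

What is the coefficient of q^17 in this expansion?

a_17 = 4914

n=17: 1·17 17·1  f→[1+4913]=4914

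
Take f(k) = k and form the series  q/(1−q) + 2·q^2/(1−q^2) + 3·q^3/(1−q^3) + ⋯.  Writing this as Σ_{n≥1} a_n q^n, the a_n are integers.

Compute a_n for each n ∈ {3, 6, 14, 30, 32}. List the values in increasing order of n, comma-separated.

4, 12, 24, 72, 63

[q^3] f(1)=1,f(3)=3 ⇒ 4
q^6  k|6↦f(k): 6:6 3:3 2:2 1:1  a_6=12
[q^14] f(1)=1,f(2)=2,f(7)=7,f(14)=14 ⇒ 24
[q^30] f(1)=1,f(2)=2,f(3)=3,f(5)=5,f(6)=6,f(10)=10,f(15)=15,f(30)=30 ⇒ 72
n=32: 1·32 2·16 4·8 8·4 16·2 32·1  f→[1+2+4+8+16+32]=63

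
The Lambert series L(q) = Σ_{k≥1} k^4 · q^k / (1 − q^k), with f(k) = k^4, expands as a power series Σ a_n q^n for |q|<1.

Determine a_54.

a_54 = 9147428

d|54:{54,27,18,9,6,3,2,1}  Σf=8503056+531441+104976+6561+1296+81+16+1=9147428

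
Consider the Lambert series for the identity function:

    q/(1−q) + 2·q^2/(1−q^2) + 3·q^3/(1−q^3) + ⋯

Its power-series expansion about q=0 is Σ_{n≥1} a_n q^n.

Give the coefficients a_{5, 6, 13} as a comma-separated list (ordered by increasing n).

6, 12, 14

[q^5] f(5)=5,f(1)=1 ⇒ 6
[q^6] f(1)=1,f(2)=2,f(3)=3,f(6)=6 ⇒ 12
d|13:{13,1}  Σf=13+1=14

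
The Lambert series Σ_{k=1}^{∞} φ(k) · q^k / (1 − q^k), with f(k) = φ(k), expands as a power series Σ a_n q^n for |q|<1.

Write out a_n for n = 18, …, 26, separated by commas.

n=18: 1·18 2·9 3·6 6·3 9·2 18·1  φ→[1+1+2+2+6+6]=18
n=19: 1·19 19·1  φ→[1+18]=19
n=20: 1·20 2·10 4·5 5·4 10·2 20·1  φ→[1+1+2+4+4+8]=20
[q^21] φ(1)=1,φ(3)=2,φ(7)=6,φ(21)=12 ⇒ 21
d|22:{1,2,11,22}  Σφ=1+1+10+10=22
d|23:{23,1}  Σφ=22+1=23
q^24  k|24↦φ(k): 24:8 12:4 8:4 6:2 4:2 3:2 2:1 1:1  a_24=24
q^25  k|25↦φ(k): 25:20 5:4 1:1  a_25=25
q^26  k|26↦φ(k): 1:1 2:1 13:12 26:12  a_26=26

18, 19, 20, 21, 22, 23, 24, 25, 26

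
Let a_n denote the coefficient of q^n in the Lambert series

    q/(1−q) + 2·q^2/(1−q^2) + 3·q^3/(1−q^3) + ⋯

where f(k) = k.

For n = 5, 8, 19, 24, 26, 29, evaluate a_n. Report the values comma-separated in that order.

6, 15, 20, 60, 42, 30

q^5  k|5↦f(k): 5:5 1:1  a_5=6
d|8:{8,4,2,1}  Σf=8+4+2+1=15
q^19  k|19↦f(k): 1:1 19:19  a_19=20
q^24  k|24↦f(k): 24:24 12:12 8:8 6:6 4:4 3:3 2:2 1:1  a_24=60
q^26  k|26↦f(k): 1:1 2:2 13:13 26:26  a_26=42
n=29: 29·1 1·29  f→[29+1]=30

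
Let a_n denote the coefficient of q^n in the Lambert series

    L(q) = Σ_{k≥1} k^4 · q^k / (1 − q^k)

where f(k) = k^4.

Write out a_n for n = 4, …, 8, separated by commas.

273, 626, 1394, 2402, 4369

d|4:{1,2,4}  Σf=1+16+256=273
[q^5] f(5)=625,f(1)=1 ⇒ 626
q^6  k|6↦f(k): 6:1296 3:81 2:16 1:1  a_6=1394
q^7  k|7↦f(k): 7:2401 1:1  a_7=2402
q^8  k|8↦f(k): 1:1 2:16 4:256 8:4096  a_8=4369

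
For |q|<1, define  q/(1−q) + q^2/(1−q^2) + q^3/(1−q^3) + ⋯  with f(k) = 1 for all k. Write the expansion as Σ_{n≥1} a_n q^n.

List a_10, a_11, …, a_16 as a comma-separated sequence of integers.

4, 2, 6, 2, 4, 4, 5

n=10: 1·10 2·5 5·2 10·1  f→[1+1+1+1]=4
q^11  k|11↦f(k): 11:1 1:1  a_11=2
[q^12] f(12)=1,f(6)=1,f(4)=1,f(3)=1,f(2)=1,f(1)=1 ⇒ 6
n=13: 1·13 13·1  f→[1+1]=2
[q^14] f(14)=1,f(7)=1,f(2)=1,f(1)=1 ⇒ 4
d|15:{15,5,3,1}  Σf=1+1+1+1=4
q^16  k|16↦f(k): 16:1 8:1 4:1 2:1 1:1  a_16=5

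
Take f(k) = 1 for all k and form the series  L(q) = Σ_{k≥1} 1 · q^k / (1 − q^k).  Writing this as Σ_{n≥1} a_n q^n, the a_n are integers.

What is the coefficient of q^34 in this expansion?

n=34: 34·1 17·2 2·17 1·34  f→[1+1+1+1]=4

a_34 = 4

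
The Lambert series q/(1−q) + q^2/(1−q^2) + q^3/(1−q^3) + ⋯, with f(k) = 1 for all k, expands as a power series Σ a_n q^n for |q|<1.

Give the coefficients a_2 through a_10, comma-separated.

2, 2, 3, 2, 4, 2, 4, 3, 4

n=2: 2·1 1·2  f→[1+1]=2
d|3:{1,3}  Σf=1+1=2
q^4  k|4↦f(k): 1:1 2:1 4:1  a_4=3
[q^5] f(5)=1,f(1)=1 ⇒ 2
q^6  k|6↦f(k): 6:1 3:1 2:1 1:1  a_6=4
d|7:{1,7}  Σf=1+1=2
[q^8] f(8)=1,f(4)=1,f(2)=1,f(1)=1 ⇒ 4
q^9  k|9↦f(k): 9:1 3:1 1:1  a_9=3
[q^10] f(10)=1,f(5)=1,f(2)=1,f(1)=1 ⇒ 4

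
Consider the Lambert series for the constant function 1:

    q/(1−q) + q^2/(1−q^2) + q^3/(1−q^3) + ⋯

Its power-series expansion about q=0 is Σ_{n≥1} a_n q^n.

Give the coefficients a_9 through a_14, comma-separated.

n=9: 1·9 3·3 9·1  f→[1+1+1]=3
q^10  k|10↦f(k): 10:1 5:1 2:1 1:1  a_10=4
[q^11] f(11)=1,f(1)=1 ⇒ 2
[q^12] f(12)=1,f(6)=1,f(4)=1,f(3)=1,f(2)=1,f(1)=1 ⇒ 6
n=13: 13·1 1·13  f→[1+1]=2
q^14  k|14↦f(k): 1:1 2:1 7:1 14:1  a_14=4

3, 4, 2, 6, 2, 4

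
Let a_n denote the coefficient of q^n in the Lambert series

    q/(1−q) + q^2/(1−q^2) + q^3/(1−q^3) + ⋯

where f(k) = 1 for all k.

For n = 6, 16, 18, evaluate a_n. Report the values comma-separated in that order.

4, 5, 6

q^6  k|6↦f(k): 6:1 3:1 2:1 1:1  a_6=4
q^16  k|16↦f(k): 16:1 8:1 4:1 2:1 1:1  a_16=5
n=18: 1·18 2·9 3·6 6·3 9·2 18·1  f→[1+1+1+1+1+1]=6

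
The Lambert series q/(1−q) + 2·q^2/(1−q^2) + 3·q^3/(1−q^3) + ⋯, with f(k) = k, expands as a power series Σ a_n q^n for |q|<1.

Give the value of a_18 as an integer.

a_18 = 39

n=18: 1·18 2·9 3·6 6·3 9·2 18·1  f→[1+2+3+6+9+18]=39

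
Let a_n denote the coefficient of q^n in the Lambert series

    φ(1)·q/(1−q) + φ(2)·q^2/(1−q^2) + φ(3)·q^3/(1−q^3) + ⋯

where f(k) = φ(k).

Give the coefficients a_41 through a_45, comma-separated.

d|41:{1,41}  Σφ=1+40=41
q^42  k|42↦φ(k): 42:12 21:12 14:6 7:6 6:2 3:2 2:1 1:1  a_42=42
q^43  k|43↦φ(k): 43:42 1:1  a_43=43
q^44  k|44↦φ(k): 1:1 2:1 4:2 11:10 22:10 44:20  a_44=44
[q^45] φ(45)=24,φ(15)=8,φ(9)=6,φ(5)=4,φ(3)=2,φ(1)=1 ⇒ 45

41, 42, 43, 44, 45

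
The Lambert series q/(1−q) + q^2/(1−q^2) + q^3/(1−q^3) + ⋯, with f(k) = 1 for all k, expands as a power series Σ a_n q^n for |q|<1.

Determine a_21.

a_21 = 4

q^21  k|21↦f(k): 1:1 3:1 7:1 21:1  a_21=4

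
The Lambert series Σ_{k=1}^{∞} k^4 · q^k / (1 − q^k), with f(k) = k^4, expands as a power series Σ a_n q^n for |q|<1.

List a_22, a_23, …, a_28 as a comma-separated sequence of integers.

[q^22] f(1)=1,f(2)=16,f(11)=14641,f(22)=234256 ⇒ 248914
[q^23] f(23)=279841,f(1)=1 ⇒ 279842
n=24: 1·24 2·12 3·8 4·6 6·4 8·3 12·2 24·1  f→[1+16+81+256+1296+4096+20736+331776]=358258
d|25:{1,5,25}  Σf=1+625+390625=391251
n=26: 26·1 13·2 2·13 1·26  f→[456976+28561+16+1]=485554
n=27: 1·27 3·9 9·3 27·1  f→[1+81+6561+531441]=538084
q^28  k|28↦f(k): 1:1 2:16 4:256 7:2401 14:38416 28:614656  a_28=655746

248914, 279842, 358258, 391251, 485554, 538084, 655746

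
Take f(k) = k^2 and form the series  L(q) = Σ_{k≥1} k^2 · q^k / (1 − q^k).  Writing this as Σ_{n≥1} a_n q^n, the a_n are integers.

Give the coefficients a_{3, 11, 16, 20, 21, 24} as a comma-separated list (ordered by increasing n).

10, 122, 341, 546, 500, 850

q^3  k|3↦f(k): 3:9 1:1  a_3=10
[q^11] f(11)=121,f(1)=1 ⇒ 122
[q^16] f(16)=256,f(8)=64,f(4)=16,f(2)=4,f(1)=1 ⇒ 341
q^20  k|20↦f(k): 1:1 2:4 4:16 5:25 10:100 20:400  a_20=546
n=21: 21·1 7·3 3·7 1·21  f→[441+49+9+1]=500
d|24:{24,12,8,6,4,3,2,1}  Σf=576+144+64+36+16+9+4+1=850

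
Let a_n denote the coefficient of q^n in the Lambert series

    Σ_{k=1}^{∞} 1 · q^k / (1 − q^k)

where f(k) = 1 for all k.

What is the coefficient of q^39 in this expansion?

q^39  k|39↦f(k): 1:1 3:1 13:1 39:1  a_39=4

a_39 = 4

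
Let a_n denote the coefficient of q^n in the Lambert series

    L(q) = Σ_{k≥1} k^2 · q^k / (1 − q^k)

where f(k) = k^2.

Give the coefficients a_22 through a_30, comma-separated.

[q^22] f(1)=1,f(2)=4,f(11)=121,f(22)=484 ⇒ 610
d|23:{1,23}  Σf=1+529=530
[q^24] f(1)=1,f(2)=4,f(3)=9,f(4)=16,f(6)=36,f(8)=64,f(12)=144,f(24)=576 ⇒ 850
d|25:{25,5,1}  Σf=625+25+1=651
d|26:{26,13,2,1}  Σf=676+169+4+1=850
[q^27] f(1)=1,f(3)=9,f(9)=81,f(27)=729 ⇒ 820
n=28: 1·28 2·14 4·7 7·4 14·2 28·1  f→[1+4+16+49+196+784]=1050
[q^29] f(29)=841,f(1)=1 ⇒ 842
[q^30] f(30)=900,f(15)=225,f(10)=100,f(6)=36,f(5)=25,f(3)=9,f(2)=4,f(1)=1 ⇒ 1300

610, 530, 850, 651, 850, 820, 1050, 842, 1300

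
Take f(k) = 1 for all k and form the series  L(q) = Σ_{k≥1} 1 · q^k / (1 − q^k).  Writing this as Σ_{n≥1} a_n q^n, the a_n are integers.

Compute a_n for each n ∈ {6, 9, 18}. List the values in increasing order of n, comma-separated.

[q^6] f(1)=1,f(2)=1,f(3)=1,f(6)=1 ⇒ 4
q^9  k|9↦f(k): 9:1 3:1 1:1  a_9=3
[q^18] f(18)=1,f(9)=1,f(6)=1,f(3)=1,f(2)=1,f(1)=1 ⇒ 6

4, 3, 6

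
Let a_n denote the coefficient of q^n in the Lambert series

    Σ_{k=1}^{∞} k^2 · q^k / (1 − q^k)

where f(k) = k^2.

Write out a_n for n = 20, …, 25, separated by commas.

546, 500, 610, 530, 850, 651

q^20  k|20↦f(k): 1:1 2:4 4:16 5:25 10:100 20:400  a_20=546
[q^21] f(21)=441,f(7)=49,f(3)=9,f(1)=1 ⇒ 500
[q^22] f(22)=484,f(11)=121,f(2)=4,f(1)=1 ⇒ 610
n=23: 23·1 1·23  f→[529+1]=530
d|24:{24,12,8,6,4,3,2,1}  Σf=576+144+64+36+16+9+4+1=850
[q^25] f(1)=1,f(5)=25,f(25)=625 ⇒ 651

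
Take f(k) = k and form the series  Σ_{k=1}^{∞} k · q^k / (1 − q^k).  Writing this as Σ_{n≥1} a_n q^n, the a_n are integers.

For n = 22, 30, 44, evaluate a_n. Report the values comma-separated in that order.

q^22  k|22↦f(k): 1:1 2:2 11:11 22:22  a_22=36
[q^30] f(30)=30,f(15)=15,f(10)=10,f(6)=6,f(5)=5,f(3)=3,f(2)=2,f(1)=1 ⇒ 72
[q^44] f(44)=44,f(22)=22,f(11)=11,f(4)=4,f(2)=2,f(1)=1 ⇒ 84

36, 72, 84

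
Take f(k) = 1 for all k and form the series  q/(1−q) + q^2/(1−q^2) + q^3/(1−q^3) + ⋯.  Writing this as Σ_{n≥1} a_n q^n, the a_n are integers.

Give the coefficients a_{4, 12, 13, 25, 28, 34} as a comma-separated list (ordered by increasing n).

d|4:{4,2,1}  Σf=1+1+1=3
q^12  k|12↦f(k): 1:1 2:1 3:1 4:1 6:1 12:1  a_12=6
[q^13] f(13)=1,f(1)=1 ⇒ 2
[q^25] f(1)=1,f(5)=1,f(25)=1 ⇒ 3
[q^28] f(1)=1,f(2)=1,f(4)=1,f(7)=1,f(14)=1,f(28)=1 ⇒ 6
n=34: 34·1 17·2 2·17 1·34  f→[1+1+1+1]=4

3, 6, 2, 3, 6, 4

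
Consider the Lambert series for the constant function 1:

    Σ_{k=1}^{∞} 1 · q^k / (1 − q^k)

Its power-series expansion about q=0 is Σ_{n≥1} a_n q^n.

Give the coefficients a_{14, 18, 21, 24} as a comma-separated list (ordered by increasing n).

4, 6, 4, 8

n=14: 14·1 7·2 2·7 1·14  f→[1+1+1+1]=4
n=18: 1·18 2·9 3·6 6·3 9·2 18·1  f→[1+1+1+1+1+1]=6
n=21: 21·1 7·3 3·7 1·21  f→[1+1+1+1]=4
[q^24] f(24)=1,f(12)=1,f(8)=1,f(6)=1,f(4)=1,f(3)=1,f(2)=1,f(1)=1 ⇒ 8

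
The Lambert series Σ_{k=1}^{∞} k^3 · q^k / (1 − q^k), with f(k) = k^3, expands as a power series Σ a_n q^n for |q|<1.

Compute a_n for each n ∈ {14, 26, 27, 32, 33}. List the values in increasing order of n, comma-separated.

3096, 19782, 20440, 37449, 37296

n=14: 14·1 7·2 2·7 1·14  f→[2744+343+8+1]=3096
q^26  k|26↦f(k): 26:17576 13:2197 2:8 1:1  a_26=19782
d|27:{27,9,3,1}  Σf=19683+729+27+1=20440
n=32: 32·1 16·2 8·4 4·8 2·16 1·32  f→[32768+4096+512+64+8+1]=37449
d|33:{1,3,11,33}  Σf=1+27+1331+35937=37296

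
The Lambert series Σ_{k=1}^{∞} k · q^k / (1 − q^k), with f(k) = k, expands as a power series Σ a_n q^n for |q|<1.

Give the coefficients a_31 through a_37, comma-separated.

32, 63, 48, 54, 48, 91, 38

d|31:{1,31}  Σf=1+31=32
[q^32] f(1)=1,f(2)=2,f(4)=4,f(8)=8,f(16)=16,f(32)=32 ⇒ 63
d|33:{33,11,3,1}  Σf=33+11+3+1=48
[q^34] f(1)=1,f(2)=2,f(17)=17,f(34)=34 ⇒ 54
n=35: 1·35 5·7 7·5 35·1  f→[1+5+7+35]=48
n=36: 36·1 18·2 12·3 9·4 6·6 4·9 3·12 2·18 1·36  f→[36+18+12+9+6+4+3+2+1]=91
d|37:{37,1}  Σf=37+1=38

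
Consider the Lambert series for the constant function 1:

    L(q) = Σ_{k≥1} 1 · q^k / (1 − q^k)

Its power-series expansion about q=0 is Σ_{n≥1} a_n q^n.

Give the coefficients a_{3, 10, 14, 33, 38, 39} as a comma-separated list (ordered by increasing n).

d|3:{3,1}  Σf=1+1=2
d|10:{10,5,2,1}  Σf=1+1+1+1=4
n=14: 1·14 2·7 7·2 14·1  f→[1+1+1+1]=4
[q^33] f(1)=1,f(3)=1,f(11)=1,f(33)=1 ⇒ 4
q^38  k|38↦f(k): 1:1 2:1 19:1 38:1  a_38=4
[q^39] f(1)=1,f(3)=1,f(13)=1,f(39)=1 ⇒ 4

2, 4, 4, 4, 4, 4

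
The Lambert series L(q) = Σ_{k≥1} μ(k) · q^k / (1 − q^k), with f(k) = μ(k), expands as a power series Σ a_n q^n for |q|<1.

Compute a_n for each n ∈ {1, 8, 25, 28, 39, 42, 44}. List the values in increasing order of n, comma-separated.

q^1  k|1↦μ(k): 1:1  a_1=1
[q^8] μ(1)=1,μ(2)=-1,μ(4)=0,μ(8)=0 ⇒ 0
q^25  k|25↦μ(k): 25:0 5:-1 1:1  a_25=0
d|28:{28,14,7,4,2,1}  Σμ=0+1+(-1)+0+(-1)+1=0
n=39: 1·39 3·13 13·3 39·1  μ→[1+(-1)+(-1)+1]=0
[q^42] μ(1)=1,μ(2)=-1,μ(3)=-1,μ(6)=1,μ(7)=-1,μ(14)=1,μ(21)=1,μ(42)=-1 ⇒ 0
d|44:{1,2,4,11,22,44}  Σμ=1+(-1)+0+(-1)+1+0=0

1, 0, 0, 0, 0, 0, 0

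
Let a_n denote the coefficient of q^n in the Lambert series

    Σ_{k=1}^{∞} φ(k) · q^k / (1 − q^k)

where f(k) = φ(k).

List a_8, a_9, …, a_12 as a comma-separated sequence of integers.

d|8:{1,2,4,8}  Σφ=1+1+2+4=8
n=9: 1·9 3·3 9·1  φ→[1+2+6]=9
[q^10] φ(10)=4,φ(5)=4,φ(2)=1,φ(1)=1 ⇒ 10
n=11: 1·11 11·1  φ→[1+10]=11
d|12:{12,6,4,3,2,1}  Σφ=4+2+2+2+1+1=12

8, 9, 10, 11, 12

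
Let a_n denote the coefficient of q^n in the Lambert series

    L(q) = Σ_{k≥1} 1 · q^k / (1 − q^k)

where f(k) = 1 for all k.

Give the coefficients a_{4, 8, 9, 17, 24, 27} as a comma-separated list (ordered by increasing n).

n=4: 4·1 2·2 1·4  f→[1+1+1]=3
[q^8] f(8)=1,f(4)=1,f(2)=1,f(1)=1 ⇒ 4
n=9: 1·9 3·3 9·1  f→[1+1+1]=3
q^17  k|17↦f(k): 17:1 1:1  a_17=2
n=24: 1·24 2·12 3·8 4·6 6·4 8·3 12·2 24·1  f→[1+1+1+1+1+1+1+1]=8
n=27: 1·27 3·9 9·3 27·1  f→[1+1+1+1]=4

3, 4, 3, 2, 8, 4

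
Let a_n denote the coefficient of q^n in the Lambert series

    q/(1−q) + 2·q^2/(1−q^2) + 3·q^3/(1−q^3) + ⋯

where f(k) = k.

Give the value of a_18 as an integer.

a_18 = 39

d|18:{1,2,3,6,9,18}  Σf=1+2+3+6+9+18=39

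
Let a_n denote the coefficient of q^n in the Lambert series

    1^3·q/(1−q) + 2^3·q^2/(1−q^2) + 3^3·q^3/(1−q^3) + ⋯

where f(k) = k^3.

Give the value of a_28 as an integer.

n=28: 1·28 2·14 4·7 7·4 14·2 28·1  f→[1+8+64+343+2744+21952]=25112

a_28 = 25112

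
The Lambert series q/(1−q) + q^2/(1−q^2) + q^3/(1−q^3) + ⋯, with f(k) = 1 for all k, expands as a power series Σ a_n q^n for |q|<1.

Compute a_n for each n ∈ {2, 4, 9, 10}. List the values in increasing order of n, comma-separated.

2, 3, 3, 4

[q^2] f(1)=1,f(2)=1 ⇒ 2
n=4: 4·1 2·2 1·4  f→[1+1+1]=3
[q^9] f(1)=1,f(3)=1,f(9)=1 ⇒ 3
d|10:{10,5,2,1}  Σf=1+1+1+1=4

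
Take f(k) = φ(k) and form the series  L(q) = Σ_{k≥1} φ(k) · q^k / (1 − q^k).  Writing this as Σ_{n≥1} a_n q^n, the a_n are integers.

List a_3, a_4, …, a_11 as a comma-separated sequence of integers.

q^3  k|3↦φ(k): 3:2 1:1  a_3=3
n=4: 1·4 2·2 4·1  φ→[1+1+2]=4
[q^5] φ(5)=4,φ(1)=1 ⇒ 5
d|6:{6,3,2,1}  Σφ=2+2+1+1=6
d|7:{7,1}  Σφ=6+1=7
n=8: 8·1 4·2 2·4 1·8  φ→[4+2+1+1]=8
q^9  k|9↦φ(k): 1:1 3:2 9:6  a_9=9
d|10:{1,2,5,10}  Σφ=1+1+4+4=10
q^11  k|11↦φ(k): 11:10 1:1  a_11=11

3, 4, 5, 6, 7, 8, 9, 10, 11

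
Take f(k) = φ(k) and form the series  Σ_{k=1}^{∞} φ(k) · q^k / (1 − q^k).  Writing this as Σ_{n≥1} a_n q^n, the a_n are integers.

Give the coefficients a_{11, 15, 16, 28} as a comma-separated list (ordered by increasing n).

q^11  k|11↦φ(k): 11:10 1:1  a_11=11
[q^15] φ(15)=8,φ(5)=4,φ(3)=2,φ(1)=1 ⇒ 15
q^16  k|16↦φ(k): 16:8 8:4 4:2 2:1 1:1  a_16=16
n=28: 1·28 2·14 4·7 7·4 14·2 28·1  φ→[1+1+2+6+6+12]=28

11, 15, 16, 28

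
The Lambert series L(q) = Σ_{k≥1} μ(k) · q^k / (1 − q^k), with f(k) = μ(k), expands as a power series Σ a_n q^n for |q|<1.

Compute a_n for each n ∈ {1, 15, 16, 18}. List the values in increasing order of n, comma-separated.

1, 0, 0, 0

q^1  k|1↦μ(k): 1:1  a_1=1
n=15: 15·1 5·3 3·5 1·15  μ→[1+(-1)+(-1)+1]=0
d|16:{16,8,4,2,1}  Σμ=0+0+0+(-1)+1=0
d|18:{1,2,3,6,9,18}  Σμ=1+(-1)+(-1)+1+0+0=0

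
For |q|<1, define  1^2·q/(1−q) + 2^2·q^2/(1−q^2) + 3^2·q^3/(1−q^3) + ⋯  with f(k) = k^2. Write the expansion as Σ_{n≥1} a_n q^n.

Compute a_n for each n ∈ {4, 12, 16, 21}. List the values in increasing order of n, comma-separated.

d|4:{4,2,1}  Σf=16+4+1=21
n=12: 12·1 6·2 4·3 3·4 2·6 1·12  f→[144+36+16+9+4+1]=210
[q^16] f(1)=1,f(2)=4,f(4)=16,f(8)=64,f(16)=256 ⇒ 341
[q^21] f(1)=1,f(3)=9,f(7)=49,f(21)=441 ⇒ 500

21, 210, 341, 500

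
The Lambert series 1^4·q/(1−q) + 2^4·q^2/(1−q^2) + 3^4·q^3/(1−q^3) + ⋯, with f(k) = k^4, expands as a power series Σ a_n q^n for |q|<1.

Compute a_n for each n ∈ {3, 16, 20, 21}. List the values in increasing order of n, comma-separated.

d|3:{3,1}  Σf=81+1=82
q^16  k|16↦f(k): 1:1 2:16 4:256 8:4096 16:65536  a_16=69905
[q^20] f(1)=1,f(2)=16,f(4)=256,f(5)=625,f(10)=10000,f(20)=160000 ⇒ 170898
n=21: 1·21 3·7 7·3 21·1  f→[1+81+2401+194481]=196964

82, 69905, 170898, 196964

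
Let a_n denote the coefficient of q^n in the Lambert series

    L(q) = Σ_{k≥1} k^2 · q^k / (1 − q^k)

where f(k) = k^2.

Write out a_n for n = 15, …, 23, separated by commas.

260, 341, 290, 455, 362, 546, 500, 610, 530

n=15: 1·15 3·5 5·3 15·1  f→[1+9+25+225]=260
d|16:{16,8,4,2,1}  Σf=256+64+16+4+1=341
[q^17] f(1)=1,f(17)=289 ⇒ 290
d|18:{1,2,3,6,9,18}  Σf=1+4+9+36+81+324=455
n=19: 1·19 19·1  f→[1+361]=362
q^20  k|20↦f(k): 20:400 10:100 5:25 4:16 2:4 1:1  a_20=546
[q^21] f(1)=1,f(3)=9,f(7)=49,f(21)=441 ⇒ 500
d|22:{22,11,2,1}  Σf=484+121+4+1=610
n=23: 23·1 1·23  f→[529+1]=530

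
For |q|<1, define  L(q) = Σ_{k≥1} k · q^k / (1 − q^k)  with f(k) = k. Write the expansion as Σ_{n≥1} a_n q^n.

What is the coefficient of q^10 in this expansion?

[q^10] f(1)=1,f(2)=2,f(5)=5,f(10)=10 ⇒ 18

a_10 = 18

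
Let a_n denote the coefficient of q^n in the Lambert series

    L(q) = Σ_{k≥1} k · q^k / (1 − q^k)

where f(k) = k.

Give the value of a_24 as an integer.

a_24 = 60

q^24  k|24↦f(k): 24:24 12:12 8:8 6:6 4:4 3:3 2:2 1:1  a_24=60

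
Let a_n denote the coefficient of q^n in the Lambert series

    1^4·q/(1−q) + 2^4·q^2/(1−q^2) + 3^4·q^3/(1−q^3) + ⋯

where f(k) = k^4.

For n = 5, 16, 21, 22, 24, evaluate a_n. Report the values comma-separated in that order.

n=5: 5·1 1·5  f→[625+1]=626
q^16  k|16↦f(k): 16:65536 8:4096 4:256 2:16 1:1  a_16=69905
d|21:{1,3,7,21}  Σf=1+81+2401+194481=196964
[q^22] f(22)=234256,f(11)=14641,f(2)=16,f(1)=1 ⇒ 248914
[q^24] f(24)=331776,f(12)=20736,f(8)=4096,f(6)=1296,f(4)=256,f(3)=81,f(2)=16,f(1)=1 ⇒ 358258

626, 69905, 196964, 248914, 358258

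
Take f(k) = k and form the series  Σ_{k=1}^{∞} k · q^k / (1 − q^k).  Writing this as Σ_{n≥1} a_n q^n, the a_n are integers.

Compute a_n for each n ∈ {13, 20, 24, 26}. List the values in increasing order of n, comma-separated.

q^13  k|13↦f(k): 1:1 13:13  a_13=14
d|20:{20,10,5,4,2,1}  Σf=20+10+5+4+2+1=42
[q^24] f(24)=24,f(12)=12,f(8)=8,f(6)=6,f(4)=4,f(3)=3,f(2)=2,f(1)=1 ⇒ 60
q^26  k|26↦f(k): 1:1 2:2 13:13 26:26  a_26=42

14, 42, 60, 42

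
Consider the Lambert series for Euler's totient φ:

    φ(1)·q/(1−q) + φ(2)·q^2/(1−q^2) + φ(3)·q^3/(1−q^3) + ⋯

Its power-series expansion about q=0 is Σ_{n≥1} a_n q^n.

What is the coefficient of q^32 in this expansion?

d|32:{1,2,4,8,16,32}  Σφ=1+1+2+4+8+16=32

a_32 = 32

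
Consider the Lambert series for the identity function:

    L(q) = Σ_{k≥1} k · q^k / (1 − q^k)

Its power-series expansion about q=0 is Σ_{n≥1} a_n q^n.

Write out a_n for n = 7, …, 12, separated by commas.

n=7: 7·1 1·7  f→[7+1]=8
n=8: 1·8 2·4 4·2 8·1  f→[1+2+4+8]=15
n=9: 1·9 3·3 9·1  f→[1+3+9]=13
d|10:{1,2,5,10}  Σf=1+2+5+10=18
q^11  k|11↦f(k): 11:11 1:1  a_11=12
n=12: 1·12 2·6 3·4 4·3 6·2 12·1  f→[1+2+3+4+6+12]=28

8, 15, 13, 18, 12, 28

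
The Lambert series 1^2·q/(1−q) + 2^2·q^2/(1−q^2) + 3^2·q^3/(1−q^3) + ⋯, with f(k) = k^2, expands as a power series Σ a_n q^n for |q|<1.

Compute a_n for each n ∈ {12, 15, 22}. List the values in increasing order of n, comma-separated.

q^12  k|12↦f(k): 12:144 6:36 4:16 3:9 2:4 1:1  a_12=210
d|15:{15,5,3,1}  Σf=225+25+9+1=260
q^22  k|22↦f(k): 1:1 2:4 11:121 22:484  a_22=610

210, 260, 610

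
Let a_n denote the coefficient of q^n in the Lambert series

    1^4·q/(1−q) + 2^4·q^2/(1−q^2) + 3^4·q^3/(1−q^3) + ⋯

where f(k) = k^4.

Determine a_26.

n=26: 1·26 2·13 13·2 26·1  f→[1+16+28561+456976]=485554

a_26 = 485554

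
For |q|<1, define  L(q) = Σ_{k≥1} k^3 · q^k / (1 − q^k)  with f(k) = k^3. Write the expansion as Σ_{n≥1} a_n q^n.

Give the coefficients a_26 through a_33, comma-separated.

19782, 20440, 25112, 24390, 31752, 29792, 37449, 37296

[q^26] f(26)=17576,f(13)=2197,f(2)=8,f(1)=1 ⇒ 19782
q^27  k|27↦f(k): 1:1 3:27 9:729 27:19683  a_27=20440
[q^28] f(28)=21952,f(14)=2744,f(7)=343,f(4)=64,f(2)=8,f(1)=1 ⇒ 25112
q^29  k|29↦f(k): 1:1 29:24389  a_29=24390
q^30  k|30↦f(k): 30:27000 15:3375 10:1000 6:216 5:125 3:27 2:8 1:1  a_30=31752
[q^31] f(31)=29791,f(1)=1 ⇒ 29792
q^32  k|32↦f(k): 1:1 2:8 4:64 8:512 16:4096 32:32768  a_32=37449
n=33: 33·1 11·3 3·11 1·33  f→[35937+1331+27+1]=37296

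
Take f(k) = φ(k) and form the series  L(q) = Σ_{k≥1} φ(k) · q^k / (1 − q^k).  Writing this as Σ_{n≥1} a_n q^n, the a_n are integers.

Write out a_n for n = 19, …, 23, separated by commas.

n=19: 19·1 1·19  φ→[18+1]=19
n=20: 20·1 10·2 5·4 4·5 2·10 1·20  φ→[8+4+4+2+1+1]=20
q^21  k|21↦φ(k): 1:1 3:2 7:6 21:12  a_21=21
d|22:{1,2,11,22}  Σφ=1+1+10+10=22
d|23:{1,23}  Σφ=1+22=23

19, 20, 21, 22, 23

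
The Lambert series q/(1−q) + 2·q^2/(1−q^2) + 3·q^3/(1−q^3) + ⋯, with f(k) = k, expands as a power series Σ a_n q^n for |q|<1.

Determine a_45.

d|45:{1,3,5,9,15,45}  Σf=1+3+5+9+15+45=78

a_45 = 78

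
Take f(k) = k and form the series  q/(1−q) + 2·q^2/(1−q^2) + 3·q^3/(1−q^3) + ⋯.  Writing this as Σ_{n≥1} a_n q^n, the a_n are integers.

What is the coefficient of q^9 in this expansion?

d|9:{9,3,1}  Σf=9+3+1=13

a_9 = 13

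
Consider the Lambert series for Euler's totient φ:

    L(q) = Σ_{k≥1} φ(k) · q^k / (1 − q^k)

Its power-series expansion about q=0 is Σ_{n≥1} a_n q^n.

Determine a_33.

[q^33] φ(33)=20,φ(11)=10,φ(3)=2,φ(1)=1 ⇒ 33

a_33 = 33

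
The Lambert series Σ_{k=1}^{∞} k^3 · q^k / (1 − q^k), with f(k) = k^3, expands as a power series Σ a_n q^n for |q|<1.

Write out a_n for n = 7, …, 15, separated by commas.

[q^7] f(7)=343,f(1)=1 ⇒ 344
[q^8] f(8)=512,f(4)=64,f(2)=8,f(1)=1 ⇒ 585
[q^9] f(1)=1,f(3)=27,f(9)=729 ⇒ 757
q^10  k|10↦f(k): 1:1 2:8 5:125 10:1000  a_10=1134
n=11: 1·11 11·1  f→[1+1331]=1332
n=12: 12·1 6·2 4·3 3·4 2·6 1·12  f→[1728+216+64+27+8+1]=2044
q^13  k|13↦f(k): 1:1 13:2197  a_13=2198
[q^14] f(14)=2744,f(7)=343,f(2)=8,f(1)=1 ⇒ 3096
n=15: 15·1 5·3 3·5 1·15  f→[3375+125+27+1]=3528

344, 585, 757, 1134, 1332, 2044, 2198, 3096, 3528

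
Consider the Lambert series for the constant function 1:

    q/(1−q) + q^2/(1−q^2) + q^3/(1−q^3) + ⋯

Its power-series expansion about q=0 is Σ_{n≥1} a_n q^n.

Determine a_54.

n=54: 1·54 2·27 3·18 6·9 9·6 18·3 27·2 54·1  f→[1+1+1+1+1+1+1+1]=8

a_54 = 8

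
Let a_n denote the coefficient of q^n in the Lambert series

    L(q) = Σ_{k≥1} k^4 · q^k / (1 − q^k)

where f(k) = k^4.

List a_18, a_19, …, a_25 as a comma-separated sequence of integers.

112931, 130322, 170898, 196964, 248914, 279842, 358258, 391251

q^18  k|18↦f(k): 18:104976 9:6561 6:1296 3:81 2:16 1:1  a_18=112931
d|19:{1,19}  Σf=1+130321=130322
q^20  k|20↦f(k): 20:160000 10:10000 5:625 4:256 2:16 1:1  a_20=170898
[q^21] f(1)=1,f(3)=81,f(7)=2401,f(21)=194481 ⇒ 196964
d|22:{1,2,11,22}  Σf=1+16+14641+234256=248914
q^23  k|23↦f(k): 1:1 23:279841  a_23=279842
q^24  k|24↦f(k): 24:331776 12:20736 8:4096 6:1296 4:256 3:81 2:16 1:1  a_24=358258
[q^25] f(1)=1,f(5)=625,f(25)=390625 ⇒ 391251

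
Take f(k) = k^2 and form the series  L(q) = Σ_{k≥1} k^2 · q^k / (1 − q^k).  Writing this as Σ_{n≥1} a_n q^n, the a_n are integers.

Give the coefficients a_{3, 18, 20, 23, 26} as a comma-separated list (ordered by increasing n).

10, 455, 546, 530, 850

n=3: 3·1 1·3  f→[9+1]=10
q^18  k|18↦f(k): 18:324 9:81 6:36 3:9 2:4 1:1  a_18=455
d|20:{20,10,5,4,2,1}  Σf=400+100+25+16+4+1=546
n=23: 23·1 1·23  f→[529+1]=530
[q^26] f(26)=676,f(13)=169,f(2)=4,f(1)=1 ⇒ 850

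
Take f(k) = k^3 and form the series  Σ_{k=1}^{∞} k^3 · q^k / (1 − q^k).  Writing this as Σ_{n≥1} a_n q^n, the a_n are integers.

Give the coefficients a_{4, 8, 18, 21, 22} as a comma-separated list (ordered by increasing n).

73, 585, 6813, 9632, 11988

[q^4] f(4)=64,f(2)=8,f(1)=1 ⇒ 73
[q^8] f(1)=1,f(2)=8,f(4)=64,f(8)=512 ⇒ 585
d|18:{18,9,6,3,2,1}  Σf=5832+729+216+27+8+1=6813
q^21  k|21↦f(k): 21:9261 7:343 3:27 1:1  a_21=9632
q^22  k|22↦f(k): 22:10648 11:1331 2:8 1:1  a_22=11988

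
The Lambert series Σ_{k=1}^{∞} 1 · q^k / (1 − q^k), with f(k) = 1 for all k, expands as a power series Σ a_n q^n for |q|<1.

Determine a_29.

q^29  k|29↦f(k): 1:1 29:1  a_29=2

a_29 = 2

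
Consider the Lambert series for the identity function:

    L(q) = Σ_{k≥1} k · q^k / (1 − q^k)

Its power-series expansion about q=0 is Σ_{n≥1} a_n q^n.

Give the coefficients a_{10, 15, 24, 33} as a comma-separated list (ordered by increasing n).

d|10:{10,5,2,1}  Σf=10+5+2+1=18
[q^15] f(1)=1,f(3)=3,f(5)=5,f(15)=15 ⇒ 24
d|24:{24,12,8,6,4,3,2,1}  Σf=24+12+8+6+4+3+2+1=60
q^33  k|33↦f(k): 1:1 3:3 11:11 33:33  a_33=48

18, 24, 60, 48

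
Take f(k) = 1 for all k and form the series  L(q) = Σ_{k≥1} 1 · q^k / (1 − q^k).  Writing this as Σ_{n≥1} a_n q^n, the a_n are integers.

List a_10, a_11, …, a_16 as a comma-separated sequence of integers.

d|10:{10,5,2,1}  Σf=1+1+1+1=4
q^11  k|11↦f(k): 1:1 11:1  a_11=2
d|12:{12,6,4,3,2,1}  Σf=1+1+1+1+1+1=6
q^13  k|13↦f(k): 13:1 1:1  a_13=2
[q^14] f(14)=1,f(7)=1,f(2)=1,f(1)=1 ⇒ 4
q^15  k|15↦f(k): 1:1 3:1 5:1 15:1  a_15=4
n=16: 16·1 8·2 4·4 2·8 1·16  f→[1+1+1+1+1]=5

4, 2, 6, 2, 4, 4, 5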